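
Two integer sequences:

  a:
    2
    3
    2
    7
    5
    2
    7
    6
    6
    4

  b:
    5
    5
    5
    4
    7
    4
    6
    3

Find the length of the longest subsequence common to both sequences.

Let dp[i][j] be the LCS length of the first i values of a and the first j values of b. dp[i][j] = dp[i-1][j-1]+1 when the i-th and j-th values match, else max(dp[i-1][j], dp[i][j-1]).
    ·  5  5  5  4  7  4  6  3
 ·  0  0  0  0  0  0  0  0  0
 2  0  0  0  0  0  0  0  0  0
 3  0  0  0  0  0  0  0  0  1
 2  0  0  0  0  0  0  0  0  1
 7  0  0  0  0  0  1  1  1  1
 5  0  1  1  1  1  1  1  1  1
 2  0  1  1  1  1  1  1  1  1
 7  0  1  1  1  1  2  2  2  2
 6  0  1  1  1  1  2  2  3  3
 6  0  1  1  1  1  2  2  3  3
 4  0  1  1  1  2  2  3  3  3
dp[10][8] = 3. One LCS (by backtracking along matches): 5, 7, 6.

3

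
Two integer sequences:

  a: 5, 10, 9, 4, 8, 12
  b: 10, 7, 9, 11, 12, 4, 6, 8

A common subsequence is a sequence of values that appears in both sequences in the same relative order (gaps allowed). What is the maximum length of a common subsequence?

One common subsequence of length 4: 10 at a[2]=b[1], then 9 at a[3]=b[3], then 4 at a[4]=b[6], then 8 at a[5]=b[8], and the DP table's final entry dp[6][8] is also 4, so no common subsequence is longer.

4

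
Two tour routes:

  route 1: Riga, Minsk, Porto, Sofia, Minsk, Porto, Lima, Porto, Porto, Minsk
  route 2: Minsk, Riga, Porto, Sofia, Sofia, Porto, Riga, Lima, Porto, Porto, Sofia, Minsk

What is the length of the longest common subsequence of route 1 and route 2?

8

Match Riga (route 1 #1, route 2 #2), then Porto (route 1 #3, route 2 #3), then Sofia (route 1 #4, route 2 #5), then Porto (route 1 #6, route 2 #6), then Lima (route 1 #7, route 2 #8), then Porto (route 1 #8, route 2 #9), then Porto (route 1 #9, route 2 #10), then Minsk (route 1 #10, route 2 #12) — 8 stops in the same relative order in both, and the DP table's final entry dp[10][12] is also 8, so no common subsequence is longer.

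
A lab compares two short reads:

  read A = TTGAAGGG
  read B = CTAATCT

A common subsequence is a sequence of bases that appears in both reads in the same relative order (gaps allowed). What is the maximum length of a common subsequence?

3

Let dp[i][j] be the LCS length of the first i bases of read A and the first j bases of read B. dp[i][j] = dp[i-1][j-1]+1 when the i-th and j-th bases match, else max(dp[i-1][j], dp[i][j-1]).
    ·  C  T  A  A  T  C  T
 ·  0  0  0  0  0  0  0  0
 T  0  0  1  1  1  1  1  1
 T  0  0  1  1  1  2  2  2
 G  0  0  1  1  1  2  2  2
 A  0  0  1  2  2  2  2  2
 A  0  0  1  2  3  3  3  3
 G  0  0  1  2  3  3  3  3
 G  0  0  1  2  3  3  3  3
 G  0  0  1  2  3  3  3  3
dp[8][7] = 3. One LCS (by backtracking along matches): TAA.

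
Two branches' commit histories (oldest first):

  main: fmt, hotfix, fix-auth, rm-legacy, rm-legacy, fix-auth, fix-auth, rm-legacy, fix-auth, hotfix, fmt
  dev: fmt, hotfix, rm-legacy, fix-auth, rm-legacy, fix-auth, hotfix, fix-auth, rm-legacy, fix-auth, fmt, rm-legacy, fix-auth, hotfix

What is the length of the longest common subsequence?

Taking fmt at main[1]=dev[1], then hotfix at main[2]=dev[2], then fix-auth at main[3]=dev[4], then rm-legacy at main[4]=dev[5], then rm-legacy at main[5]=dev[9], then fix-auth at main[6]=dev[10], then rm-legacy at main[8]=dev[12], then fix-auth at main[9]=dev[13], then hotfix at main[10]=dev[14] gives a common subsequence of length 9. dp[11][14] = 9 confirms this is the maximum.

9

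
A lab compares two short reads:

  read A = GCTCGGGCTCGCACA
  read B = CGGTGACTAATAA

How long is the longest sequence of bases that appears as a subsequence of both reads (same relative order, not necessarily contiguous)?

8

One common subsequence of length 8: C at read A[4]=read B[1], then G at read A[5]=read B[2], then G at read A[6]=read B[3], then G at read A[7]=read B[5], then C at read A[8]=read B[7], then T at read A[9]=read B[11], then A at read A[13]=read B[12], then A at read A[15]=read B[13]. dp[15][13] = 8 confirms this is the maximum.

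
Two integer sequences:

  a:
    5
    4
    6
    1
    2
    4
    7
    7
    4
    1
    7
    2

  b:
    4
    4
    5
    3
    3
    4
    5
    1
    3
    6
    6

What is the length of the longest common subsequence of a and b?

4

Pick 4 [2,1], then 4 [6,2], then 4 [9,6], then 1 [10,8]; all 4 values appear in both, in order. The LCS DP gives dp[12][11] = 4, so this is optimal.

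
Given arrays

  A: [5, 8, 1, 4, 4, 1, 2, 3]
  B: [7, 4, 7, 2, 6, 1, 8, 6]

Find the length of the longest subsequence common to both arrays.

2

Match 4 (A #4, B #2), then 1 (A #6, B #6) — 2 values in the same relative order in both, and the DP table's final entry dp[8][8] is also 2, so no common subsequence is longer.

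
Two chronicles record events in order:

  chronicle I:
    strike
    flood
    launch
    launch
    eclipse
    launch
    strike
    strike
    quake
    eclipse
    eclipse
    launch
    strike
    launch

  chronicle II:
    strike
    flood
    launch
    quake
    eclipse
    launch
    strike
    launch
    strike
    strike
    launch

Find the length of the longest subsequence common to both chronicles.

9

Taking strike [1,1] → flood [2,2] → launch [3,3] → eclipse [5,5] → launch [6,6] → strike [7,7] → strike [8,9] → strike [13,10] → launch [14,11] gives a common subsequence of length 9. dp[14][11] = 9 confirms this is the maximum.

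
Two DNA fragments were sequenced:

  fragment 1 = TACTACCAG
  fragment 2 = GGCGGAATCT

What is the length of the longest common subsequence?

3

Match T at fragment 1[1]=fragment 2[8] → C at fragment 1[3]=fragment 2[9] → T at fragment 1[4]=fragment 2[10] — 3 bases in the same relative order in both. dp[9][10] = 3 confirms this is the maximum.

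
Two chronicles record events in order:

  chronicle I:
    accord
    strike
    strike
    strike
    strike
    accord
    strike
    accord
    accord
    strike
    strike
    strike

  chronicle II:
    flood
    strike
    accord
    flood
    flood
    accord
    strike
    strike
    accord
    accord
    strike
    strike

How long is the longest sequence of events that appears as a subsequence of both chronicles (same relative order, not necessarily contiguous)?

One common subsequence of length 7: accord (chronicle I #1, chronicle II #6), then strike (chronicle I #5, chronicle II #7), then strike (chronicle I #7, chronicle II #8), then accord (chronicle I #8, chronicle II #9), then accord (chronicle I #9, chronicle II #10), then strike (chronicle I #11, chronicle II #11), then strike (chronicle I #12, chronicle II #12). Since dp[12][12] = 7, nothing longer is possible.

7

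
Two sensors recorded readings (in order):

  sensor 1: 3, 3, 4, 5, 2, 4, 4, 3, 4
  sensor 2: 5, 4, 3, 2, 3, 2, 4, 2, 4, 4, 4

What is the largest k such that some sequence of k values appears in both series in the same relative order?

Let dp[i][j] be the LCS length of the first i values of sensor 1 and the first j values of sensor 2. dp[i][j] = dp[i-1][j-1]+1 when the i-th and j-th values match, else max(dp[i-1][j], dp[i][j-1]).
    ·  5  4  3  2  3  2  4  2  4  4  4
 ·  0  0  0  0  0  0  0  0  0  0  0  0
 3  0  0  0  1  1  1  1  1  1  1  1  1
 3  0  0  0  1  1  2  2  2  2  2  2  2
 4  0  0  1  1  1  2  2  3  3  3  3  3
 5  0  1  1  1  1  2  2  3  3  3  3  3
 2  0  1  1  1  2  2  3  3  4  4  4  4
 4  0  1  2  2  2  2  3  4  4  5  5  5
 4  0  1  2  2  2  2  3  4  4  5  6  6
 3  0  1  2  3  3  3  3  4  4  5  6  6
 4  0  1  2  3  3  3  3  4  4  5  6  7
dp[9][11] = 7. One LCS (by backtracking along matches): 3, 3, 4, 2, 4, 4, 4.

7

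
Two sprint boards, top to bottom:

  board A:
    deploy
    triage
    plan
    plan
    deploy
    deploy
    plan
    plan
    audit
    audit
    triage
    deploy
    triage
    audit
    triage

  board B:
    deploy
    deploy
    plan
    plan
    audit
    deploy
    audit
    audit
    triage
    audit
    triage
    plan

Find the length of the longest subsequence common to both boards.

9

One common subsequence of length 9: deploy (board A #1, board B #2) → plan (board A #3, board B #3) → plan (board A #4, board B #4) → deploy (board A #6, board B #6) → audit (board A #9, board B #7) → audit (board A #10, board B #8) → triage (board A #13, board B #9) → audit (board A #14, board B #10) → triage (board A #15, board B #11). Since dp[15][12] = 9, nothing longer is possible.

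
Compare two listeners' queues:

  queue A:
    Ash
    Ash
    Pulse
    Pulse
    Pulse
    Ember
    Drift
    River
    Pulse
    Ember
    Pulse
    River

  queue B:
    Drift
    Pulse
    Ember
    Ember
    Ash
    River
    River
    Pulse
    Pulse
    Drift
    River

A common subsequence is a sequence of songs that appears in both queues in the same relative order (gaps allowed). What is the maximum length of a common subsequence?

6

Pick Pulse [3,2], then Ember [6,4], then River [8,7], then Pulse [9,8], then Pulse [11,9], then River [12,11]; all 6 songs appear in both, in order. The LCS DP gives dp[12][11] = 6, so this is optimal.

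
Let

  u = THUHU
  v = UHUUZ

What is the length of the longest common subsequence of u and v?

Match H [2,2], then U [3,3], then U [5,4] — 3 characters in the same relative order in both. Since dp[5][5] = 3, nothing longer is possible.

3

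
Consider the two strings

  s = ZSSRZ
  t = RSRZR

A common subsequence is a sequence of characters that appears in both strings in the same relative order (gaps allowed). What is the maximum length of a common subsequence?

Let dp[i][j] be the LCS length of the first i characters of s and the first j characters of t. dp[i][j] = dp[i-1][j-1]+1 when the i-th and j-th characters match, else max(dp[i-1][j], dp[i][j-1]).
    ·  R  S  R  Z  R
 ·  0  0  0  0  0  0
 Z  0  0  0  0  1  1
 S  0  0  1  1  1  1
 S  0  0  1  1  1  1
 R  0  1  1  2  2  2
 Z  0  1  1  2  3  3
dp[5][5] = 3. One LCS (by backtracking along matches): SRZ.

3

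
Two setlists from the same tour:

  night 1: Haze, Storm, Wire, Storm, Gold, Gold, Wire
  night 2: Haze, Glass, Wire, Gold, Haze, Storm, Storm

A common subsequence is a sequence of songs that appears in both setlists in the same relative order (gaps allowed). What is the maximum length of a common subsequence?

One common subsequence of length 3: Haze at night 1[1]=night 2[5]; then Storm at night 1[2]=night 2[6]; then Storm at night 1[4]=night 2[7]. Since dp[7][7] = 3, nothing longer is possible.

3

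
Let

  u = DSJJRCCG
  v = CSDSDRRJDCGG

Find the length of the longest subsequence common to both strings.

5

One common subsequence of length 5: D [1,3], then S [2,4], then J [3,8], then C [6,10], then G [8,12]. dp[8][12] = 5 confirms this is the maximum.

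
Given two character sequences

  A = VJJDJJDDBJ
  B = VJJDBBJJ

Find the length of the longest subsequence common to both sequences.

Let dp[i][j] be the LCS length of the first i characters of A and the first j characters of B. dp[i][j] = dp[i-1][j-1]+1 when the i-th and j-th characters match, else max(dp[i-1][j], dp[i][j-1]).
    ·  V  J  J  D  B  B  J  J
 ·  0  0  0  0  0  0  0  0  0
 V  0  1  1  1  1  1  1  1  1
 J  0  1  2  2  2  2  2  2  2
 J  0  1  2  3  3  3  3  3  3
 D  0  1  2  3  4  4  4  4  4
 J  0  1  2  3  4  4  4  5  5
 J  0  1  2  3  4  4  4  5  6
 D  0  1  2  3  4  4  4  5  6
 D  0  1  2  3  4  4  4  5  6
 B  0  1  2  3  4  5  5  5  6
 J  0  1  2  3  4  5  5  6  6
dp[10][8] = 6. One LCS (by backtracking along matches): VJJDJJ.

6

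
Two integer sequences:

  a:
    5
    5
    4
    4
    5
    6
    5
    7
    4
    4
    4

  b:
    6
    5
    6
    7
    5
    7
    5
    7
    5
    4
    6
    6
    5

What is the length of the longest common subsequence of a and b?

Pick 5 at a[1]=b[7]; then 5 at a[2]=b[9]; then 4 at a[3]=b[10]; then 6 at a[6]=b[12]; then 5 at a[7]=b[13]; all 5 values appear in both, in order. Since dp[11][13] = 5, nothing longer is possible.

5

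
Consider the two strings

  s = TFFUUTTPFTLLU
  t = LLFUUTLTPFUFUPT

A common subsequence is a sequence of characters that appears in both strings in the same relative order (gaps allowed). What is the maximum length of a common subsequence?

One common subsequence of length 8: F (s #3, t #3); then U (s #4, t #4); then U (s #5, t #5); then T (s #6, t #6); then T (s #7, t #8); then P (s #8, t #9); then F (s #9, t #12); then T (s #10, t #15), and the DP table's final entry dp[13][15] is also 8, so no common subsequence is longer.

8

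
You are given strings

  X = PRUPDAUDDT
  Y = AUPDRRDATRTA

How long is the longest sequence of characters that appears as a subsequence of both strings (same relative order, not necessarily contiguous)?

5

Pick P [1,3], R [2,6], D [5,7], A [6,8], T [10,11]; all 5 characters appear in both, in order. The LCS DP gives dp[10][12] = 5, so this is optimal.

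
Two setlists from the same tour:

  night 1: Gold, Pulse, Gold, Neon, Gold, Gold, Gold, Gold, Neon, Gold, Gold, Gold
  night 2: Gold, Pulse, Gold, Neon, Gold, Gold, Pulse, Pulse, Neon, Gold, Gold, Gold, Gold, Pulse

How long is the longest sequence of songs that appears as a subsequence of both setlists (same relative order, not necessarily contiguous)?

10

Taking Gold [1,1]; then Pulse [2,2]; then Gold [3,3]; then Neon [4,4]; then Gold [5,5]; then Gold [6,6]; then Gold [7,10]; then Gold [8,11]; then Gold [10,12]; then Gold [11,13] gives a common subsequence of length 10, and the DP table's final entry dp[12][14] is also 10, so no common subsequence is longer.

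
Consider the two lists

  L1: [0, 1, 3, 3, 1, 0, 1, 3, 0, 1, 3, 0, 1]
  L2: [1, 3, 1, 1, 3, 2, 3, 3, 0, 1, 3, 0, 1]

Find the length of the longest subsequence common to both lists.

Match 1 [2,1], then 3 [4,2], then 1 [5,3], then 1 [7,4], then 3 [8,8], then 0 [9,9], then 1 [10,10], then 3 [11,11], then 0 [12,12], then 1 [13,13] — 10 values in the same relative order in both. dp[13][13] = 10 confirms this is the maximum.

10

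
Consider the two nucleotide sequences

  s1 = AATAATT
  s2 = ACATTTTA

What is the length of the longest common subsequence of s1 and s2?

5

Let dp[i][j] be the LCS length of the first i bases of s1 and the first j bases of s2. dp[i][j] = dp[i-1][j-1]+1 when the i-th and j-th bases match, else max(dp[i-1][j], dp[i][j-1]).
    ·  A  C  A  T  T  T  T  A
 ·  0  0  0  0  0  0  0  0  0
 A  0  1  1  1  1  1  1  1  1
 A  0  1  1  2  2  2  2  2  2
 T  0  1  1  2  3  3  3  3  3
 A  0  1  1  2  3  3  3  3  4
 A  0  1  1  2  3  3  3  3  4
 T  0  1  1  2  3  4  4  4  4
 T  0  1  1  2  3  4  5  5  5
dp[7][8] = 5. One LCS (by backtracking along matches): AATTT.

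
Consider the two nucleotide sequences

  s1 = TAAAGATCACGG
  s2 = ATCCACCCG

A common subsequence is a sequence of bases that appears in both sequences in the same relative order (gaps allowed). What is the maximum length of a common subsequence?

6

Let dp[i][j] be the LCS length of the first i bases of s1 and the first j bases of s2. dp[i][j] = dp[i-1][j-1]+1 when the i-th and j-th bases match, else max(dp[i-1][j], dp[i][j-1]).
    ·  A  T  C  C  A  C  C  C  G
 ·  0  0  0  0  0  0  0  0  0  0
 T  0  0  1  1  1  1  1  1  1  1
 A  0  1  1  1  1  2  2  2  2  2
 A  0  1  1  1  1  2  2  2  2  2
 A  0  1  1  1  1  2  2  2  2  2
 G  0  1  1  1  1  2  2  2  2  3
 A  0  1  1  1  1  2  2  2  2  3
 T  0  1  2  2  2  2  2  2  2  3
 C  0  1  2  3  3  3  3  3  3  3
 A  0  1  2  3  3  4  4  4  4  4
 C  0  1  2  3  4  4  5  5  5  5
 G  0  1  2  3  4  4  5  5  5  6
 G  0  1  2  3  4  4  5  5  5  6
dp[12][9] = 6. One LCS (by backtracking along matches): ATCACG.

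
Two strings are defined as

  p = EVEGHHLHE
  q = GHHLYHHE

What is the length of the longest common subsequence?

Let dp[i][j] be the LCS length of the first i characters of p and the first j characters of q. dp[i][j] = dp[i-1][j-1]+1 when the i-th and j-th characters match, else max(dp[i-1][j], dp[i][j-1]).
    ·  G  H  H  L  Y  H  H  E
 ·  0  0  0  0  0  0  0  0  0
 E  0  0  0  0  0  0  0  0  1
 V  0  0  0  0  0  0  0  0  1
 E  0  0  0  0  0  0  0  0  1
 G  0  1  1  1  1  1  1  1  1
 H  0  1  2  2  2  2  2  2  2
 H  0  1  2  3  3  3  3  3  3
 L  0  1  2  3  4  4  4  4  4
 H  0  1  2  3  4  4  5  5  5
 E  0  1  2  3  4  4  5  5  6
dp[9][8] = 6. One LCS (by backtracking along matches): GHHLHE.

6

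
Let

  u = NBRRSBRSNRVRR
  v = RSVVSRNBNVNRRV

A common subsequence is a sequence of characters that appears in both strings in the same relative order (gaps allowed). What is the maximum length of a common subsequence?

7

Taking R [3,1] → R [4,6] → B [6,8] → N [9,9] → V [11,10] → R [12,12] → R [13,13] gives a common subsequence of length 7. The LCS DP gives dp[13][14] = 7, so this is optimal.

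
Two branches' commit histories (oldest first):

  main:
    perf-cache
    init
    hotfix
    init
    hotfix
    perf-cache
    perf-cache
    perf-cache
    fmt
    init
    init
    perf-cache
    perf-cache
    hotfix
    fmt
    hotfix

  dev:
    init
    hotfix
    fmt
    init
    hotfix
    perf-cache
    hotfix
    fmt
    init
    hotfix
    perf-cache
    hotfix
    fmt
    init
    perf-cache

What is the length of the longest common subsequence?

One common subsequence of length 10: init [2,1], hotfix [3,2], init [4,4], hotfix [5,5], perf-cache [6,6], fmt [9,8], init [10,9], perf-cache [13,11], hotfix [14,12], fmt [15,13]. Since dp[16][15] = 10, nothing longer is possible.

10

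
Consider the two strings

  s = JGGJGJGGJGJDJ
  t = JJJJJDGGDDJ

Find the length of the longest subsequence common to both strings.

7

One common subsequence of length 7: J (s #1, t #3); then J (s #4, t #4); then J (s #6, t #5); then G (s #7, t #7); then G (s #8, t #8); then D (s #12, t #10); then J (s #13, t #11). The LCS DP gives dp[13][11] = 7, so this is optimal.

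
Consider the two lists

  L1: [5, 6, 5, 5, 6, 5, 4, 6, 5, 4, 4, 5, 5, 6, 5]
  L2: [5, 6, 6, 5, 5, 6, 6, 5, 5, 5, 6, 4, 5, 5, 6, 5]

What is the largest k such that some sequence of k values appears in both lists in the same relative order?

12

One common subsequence of length 12: 5 at L1[1]=L2[1]; then 6 at L1[2]=L2[3]; then 5 at L1[3]=L2[4]; then 5 at L1[4]=L2[5]; then 6 at L1[5]=L2[7]; then 5 at L1[6]=L2[10]; then 6 at L1[8]=L2[11]; then 4 at L1[11]=L2[12]; then 5 at L1[12]=L2[13]; then 5 at L1[13]=L2[14]; then 6 at L1[14]=L2[15]; then 5 at L1[15]=L2[16], and the DP table's final entry dp[15][16] is also 12, so no common subsequence is longer.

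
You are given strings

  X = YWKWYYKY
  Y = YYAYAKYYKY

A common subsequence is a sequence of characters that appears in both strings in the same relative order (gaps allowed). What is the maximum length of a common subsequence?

Let dp[i][j] be the LCS length of the first i characters of X and the first j characters of Y. dp[i][j] = dp[i-1][j-1]+1 when the i-th and j-th characters match, else max(dp[i-1][j], dp[i][j-1]).
    ·  Y  Y  A  Y  A  K  Y  Y  K  Y
 ·  0  0  0  0  0  0  0  0  0  0  0
 Y  0  1  1  1  1  1  1  1  1  1  1
 W  0  1  1  1  1  1  1  1  1  1  1
 K  0  1  1  1  1  1  2  2  2  2  2
 W  0  1  1  1  1  1  2  2  2  2  2
 Y  0  1  2  2  2  2  2  3  3  3  3
 Y  0  1  2  2  3  3  3  3  4  4  4
 K  0  1  2  2  3  3  4  4  4  5  5
 Y  0  1  2  2  3  3  4  5  5  5  6
dp[8][10] = 6. One LCS (by backtracking along matches): YKYYKY.

6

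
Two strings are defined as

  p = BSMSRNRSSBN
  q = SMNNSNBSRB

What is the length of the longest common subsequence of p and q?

One common subsequence of length 6: S (p #2, q #1) → M (p #3, q #2) → S (p #4, q #5) → N (p #6, q #6) → R (p #7, q #9) → B (p #10, q #10), and the DP table's final entry dp[11][10] is also 6, so no common subsequence is longer.

6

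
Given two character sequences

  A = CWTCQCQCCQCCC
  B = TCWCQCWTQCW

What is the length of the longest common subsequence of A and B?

Taking C (A #1, B #2), W (A #2, B #3), C (A #4, B #4), Q (A #5, B #5), C (A #6, B #6), Q (A #7, B #9), C (A #8, B #10) gives a common subsequence of length 7. The LCS DP gives dp[13][11] = 7, so this is optimal.

7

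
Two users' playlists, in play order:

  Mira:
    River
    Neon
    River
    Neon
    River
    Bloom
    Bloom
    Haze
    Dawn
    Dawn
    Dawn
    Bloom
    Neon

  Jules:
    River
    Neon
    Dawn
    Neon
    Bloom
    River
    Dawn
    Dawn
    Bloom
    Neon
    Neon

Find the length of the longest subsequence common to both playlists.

8

One common subsequence of length 8: River [1,1], Neon [2,2], Neon [4,4], River [5,6], Dawn [10,7], Dawn [11,8], Bloom [12,9], Neon [13,11]. The LCS DP gives dp[13][11] = 8, so this is optimal.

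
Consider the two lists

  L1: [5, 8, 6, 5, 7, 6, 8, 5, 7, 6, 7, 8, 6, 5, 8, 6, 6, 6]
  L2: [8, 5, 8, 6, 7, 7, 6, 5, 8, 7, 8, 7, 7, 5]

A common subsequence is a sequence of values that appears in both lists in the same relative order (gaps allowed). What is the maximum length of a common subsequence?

9

Match 5 (L1 #1, L2 #2); then 8 (L1 #2, L2 #3); then 6 (L1 #3, L2 #7); then 5 (L1 #4, L2 #8); then 7 (L1 #5, L2 #10); then 8 (L1 #7, L2 #11); then 7 (L1 #9, L2 #12); then 7 (L1 #11, L2 #13); then 5 (L1 #14, L2 #14) — 9 values in the same relative order in both. The LCS DP gives dp[18][14] = 9, so this is optimal.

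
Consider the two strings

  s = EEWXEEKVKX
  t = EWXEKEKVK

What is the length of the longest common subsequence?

8

Let dp[i][j] be the LCS length of the first i characters of s and the first j characters of t. dp[i][j] = dp[i-1][j-1]+1 when the i-th and j-th characters match, else max(dp[i-1][j], dp[i][j-1]).
    ·  E  W  X  E  K  E  K  V  K
 ·  0  0  0  0  0  0  0  0  0  0
 E  0  1  1  1  1  1  1  1  1  1
 E  0  1  1  1  2  2  2  2  2  2
 W  0  1  2  2  2  2  2  2  2  2
 X  0  1  2  3  3  3  3  3  3  3
 E  0  1  2  3  4  4  4  4  4  4
 E  0  1  2  3  4  4  5  5  5  5
 K  0  1  2  3  4  5  5  6  6  6
 V  0  1  2  3  4  5  5  6  7  7
 K  0  1  2  3  4  5  5  6  7  8
 X  0  1  2  3  4  5  5  6  7  8
dp[10][9] = 8. One LCS (by backtracking along matches): EWXEEKVK.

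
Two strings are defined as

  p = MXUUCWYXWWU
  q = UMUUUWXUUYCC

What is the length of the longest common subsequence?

6

One common subsequence of length 6: M (p #1, q #2) → U (p #3, q #4) → U (p #4, q #5) → W (p #6, q #6) → X (p #8, q #7) → U (p #11, q #9), and the DP table's final entry dp[11][12] is also 6, so no common subsequence is longer.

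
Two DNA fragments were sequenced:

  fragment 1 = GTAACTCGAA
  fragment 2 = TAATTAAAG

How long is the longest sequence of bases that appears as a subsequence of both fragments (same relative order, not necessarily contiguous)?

Taking T (fragment 1 #2, fragment 2 #1) → A (fragment 1 #3, fragment 2 #2) → A (fragment 1 #4, fragment 2 #3) → T (fragment 1 #6, fragment 2 #5) → A (fragment 1 #9, fragment 2 #7) → A (fragment 1 #10, fragment 2 #8) gives a common subsequence of length 6, and the DP table's final entry dp[10][9] is also 6, so no common subsequence is longer.

6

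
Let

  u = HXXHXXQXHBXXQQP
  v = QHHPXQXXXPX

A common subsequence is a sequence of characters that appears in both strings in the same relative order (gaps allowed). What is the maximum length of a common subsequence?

Pick H at u[1]=v[2]; then H at u[4]=v[3]; then X at u[6]=v[5]; then Q at u[7]=v[6]; then X at u[8]=v[7]; then X at u[11]=v[8]; then X at u[12]=v[9]; then P at u[15]=v[10]; all 8 characters appear in both, in order. dp[15][11] = 8 confirms this is the maximum.

8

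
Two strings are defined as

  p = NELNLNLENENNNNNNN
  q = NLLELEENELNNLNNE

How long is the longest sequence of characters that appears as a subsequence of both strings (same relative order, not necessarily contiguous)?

Taking N (p #1, q #1), then L (p #3, q #2), then L (p #5, q #3), then L (p #7, q #5), then E (p #8, q #7), then N (p #9, q #8), then E (p #10, q #9), then N (p #11, q #11), then N (p #12, q #12), then N (p #13, q #14), then N (p #14, q #15) gives a common subsequence of length 11. The LCS DP gives dp[17][16] = 11, so this is optimal.

11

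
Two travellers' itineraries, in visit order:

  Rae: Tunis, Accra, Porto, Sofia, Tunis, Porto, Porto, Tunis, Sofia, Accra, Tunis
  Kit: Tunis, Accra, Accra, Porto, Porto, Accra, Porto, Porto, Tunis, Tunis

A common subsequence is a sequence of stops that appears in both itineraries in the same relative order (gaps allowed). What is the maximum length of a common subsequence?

7

One common subsequence of length 7: Tunis at Rae[1]=Kit[1]; then Accra at Rae[2]=Kit[3]; then Porto at Rae[3]=Kit[5]; then Porto at Rae[6]=Kit[7]; then Porto at Rae[7]=Kit[8]; then Tunis at Rae[8]=Kit[9]; then Tunis at Rae[11]=Kit[10]. Since dp[11][10] = 7, nothing longer is possible.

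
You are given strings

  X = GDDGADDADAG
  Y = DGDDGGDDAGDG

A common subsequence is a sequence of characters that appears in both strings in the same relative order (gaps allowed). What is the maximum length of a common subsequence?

Taking G at X[1]=Y[2], D at X[2]=Y[3], D at X[3]=Y[4], G at X[4]=Y[6], D at X[6]=Y[7], D at X[7]=Y[8], A at X[8]=Y[9], D at X[9]=Y[11], G at X[11]=Y[12] gives a common subsequence of length 9. dp[11][12] = 9 confirms this is the maximum.

9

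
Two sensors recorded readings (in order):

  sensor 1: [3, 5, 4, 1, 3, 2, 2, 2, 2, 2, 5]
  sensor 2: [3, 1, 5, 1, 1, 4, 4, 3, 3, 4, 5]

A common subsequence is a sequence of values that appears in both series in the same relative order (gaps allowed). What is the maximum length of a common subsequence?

Let dp[i][j] be the LCS length of the first i values of sensor 1 and the first j values of sensor 2. dp[i][j] = dp[i-1][j-1]+1 when the i-th and j-th values match, else max(dp[i-1][j], dp[i][j-1]).
    ·  3  1  5  1  1  4  4  3  3  4  5
 ·  0  0  0  0  0  0  0  0  0  0  0  0
 3  0  1  1  1  1  1  1  1  1  1  1  1
 5  0  1  1  2  2  2  2  2  2  2  2  2
 4  0  1  1  2  2  2  3  3  3  3  3  3
 1  0  1  2  2  3  3  3  3  3  3  3  3
 3  0  1  2  2  3  3  3  3  4  4  4  4
 2  0  1  2  2  3  3  3  3  4  4  4  4
 2  0  1  2  2  3  3  3  3  4  4  4  4
 2  0  1  2  2  3  3  3  3  4  4  4  4
 2  0  1  2  2  3  3  3  3  4  4  4  4
 2  0  1  2  2  3  3  3  3  4  4  4  4
 5  0  1  2  3  3  3  3  3  4  4  4  5
dp[11][11] = 5. One LCS (by backtracking along matches): 3, 5, 4, 3, 5.

5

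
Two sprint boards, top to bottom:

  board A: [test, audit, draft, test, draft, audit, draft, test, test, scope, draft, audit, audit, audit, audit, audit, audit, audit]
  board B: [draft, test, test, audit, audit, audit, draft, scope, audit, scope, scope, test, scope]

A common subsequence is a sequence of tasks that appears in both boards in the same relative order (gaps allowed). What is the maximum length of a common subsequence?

Pick draft at board A[7]=board B[1] → test at board A[8]=board B[2] → test at board A[9]=board B[3] → audit at board A[12]=board B[4] → audit at board A[13]=board B[5] → audit at board A[14]=board B[6] → audit at board A[15]=board B[9]; all 7 tasks appear in both, in order, and the DP table's final entry dp[18][13] is also 7, so no common subsequence is longer.

7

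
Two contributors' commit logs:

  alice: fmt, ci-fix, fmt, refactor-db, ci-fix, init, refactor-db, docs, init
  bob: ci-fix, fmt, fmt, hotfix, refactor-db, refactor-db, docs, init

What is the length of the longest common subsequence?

6

Taking fmt (alice #1, bob #2), then fmt (alice #3, bob #3), then refactor-db (alice #4, bob #5), then refactor-db (alice #7, bob #6), then docs (alice #8, bob #7), then init (alice #9, bob #8) gives a common subsequence of length 6. The LCS DP gives dp[9][8] = 6, so this is optimal.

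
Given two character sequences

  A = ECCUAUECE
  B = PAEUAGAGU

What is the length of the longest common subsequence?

Pick E [1,3]; then U [4,4]; then A [5,7]; then U [6,9]; all 4 characters appear in both, in order. The LCS DP gives dp[9][9] = 4, so this is optimal.

4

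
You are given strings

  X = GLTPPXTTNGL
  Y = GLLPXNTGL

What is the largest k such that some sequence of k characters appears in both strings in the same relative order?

7

One common subsequence of length 7: G [1,1] → L [2,3] → P [5,4] → X [6,5] → T [8,7] → G [10,8] → L [11,9], and the DP table's final entry dp[11][9] is also 7, so no common subsequence is longer.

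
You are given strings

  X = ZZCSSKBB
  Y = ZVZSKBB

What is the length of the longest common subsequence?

Match Z [1,1]; then Z [2,3]; then S [5,4]; then K [6,5]; then B [7,6]; then B [8,7] — 6 characters in the same relative order in both. The LCS DP gives dp[8][7] = 6, so this is optimal.

6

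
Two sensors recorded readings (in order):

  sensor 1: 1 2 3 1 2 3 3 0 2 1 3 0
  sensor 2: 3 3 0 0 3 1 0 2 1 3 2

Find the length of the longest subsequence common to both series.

Match 3 at sensor 1[3]=sensor 2[1] → 3 at sensor 1[6]=sensor 2[2] → 3 at sensor 1[7]=sensor 2[5] → 0 at sensor 1[8]=sensor 2[7] → 2 at sensor 1[9]=sensor 2[8] → 1 at sensor 1[10]=sensor 2[9] → 3 at sensor 1[11]=sensor 2[10] — 7 values in the same relative order in both. Since dp[12][11] = 7, nothing longer is possible.

7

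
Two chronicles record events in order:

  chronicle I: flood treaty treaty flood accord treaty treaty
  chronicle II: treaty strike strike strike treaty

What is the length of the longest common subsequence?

2

One common subsequence of length 2: treaty [2,1] → treaty [7,5]. dp[7][5] = 2 confirms this is the maximum.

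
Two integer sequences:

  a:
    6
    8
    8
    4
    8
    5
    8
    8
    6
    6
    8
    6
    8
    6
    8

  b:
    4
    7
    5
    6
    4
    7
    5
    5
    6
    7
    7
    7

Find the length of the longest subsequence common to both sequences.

4

One common subsequence of length 4: 6 (a #1, b #4), 4 (a #4, b #5), 5 (a #6, b #8), 6 (a #9, b #9). The LCS DP gives dp[15][12] = 4, so this is optimal.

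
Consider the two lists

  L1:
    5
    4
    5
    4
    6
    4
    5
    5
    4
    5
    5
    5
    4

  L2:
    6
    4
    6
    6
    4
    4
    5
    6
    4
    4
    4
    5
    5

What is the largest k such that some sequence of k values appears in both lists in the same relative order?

7

Pick 4 [2,6]; then 5 [3,7]; then 4 [4,9]; then 4 [6,10]; then 4 [9,11]; then 5 [11,12]; then 5 [12,13]; all 7 values appear in both, in order. Since dp[13][13] = 7, nothing longer is possible.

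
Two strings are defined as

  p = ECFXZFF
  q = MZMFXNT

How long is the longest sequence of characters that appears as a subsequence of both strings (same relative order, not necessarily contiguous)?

Let dp[i][j] be the LCS length of the first i characters of p and the first j characters of q. dp[i][j] = dp[i-1][j-1]+1 when the i-th and j-th characters match, else max(dp[i-1][j], dp[i][j-1]).
    ·  M  Z  M  F  X  N  T
 ·  0  0  0  0  0  0  0  0
 E  0  0  0  0  0  0  0  0
 C  0  0  0  0  0  0  0  0
 F  0  0  0  0  1  1  1  1
 X  0  0  0  0  1  2  2  2
 Z  0  0  1  1  1  2  2  2
 F  0  0  1  1  2  2  2  2
 F  0  0  1  1  2  2  2  2
dp[7][7] = 2. One LCS (by backtracking along matches): FX.

2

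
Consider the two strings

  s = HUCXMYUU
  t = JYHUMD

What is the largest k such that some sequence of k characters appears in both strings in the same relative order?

Match H (s #1, t #3), U (s #2, t #4), M (s #5, t #5) — 3 characters in the same relative order in both. Since dp[8][6] = 3, nothing longer is possible.

3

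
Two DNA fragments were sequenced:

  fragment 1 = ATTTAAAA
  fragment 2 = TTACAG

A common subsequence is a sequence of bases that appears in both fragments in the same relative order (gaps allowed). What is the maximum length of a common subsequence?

4

Taking T at fragment 1[3]=fragment 2[1] → T at fragment 1[4]=fragment 2[2] → A at fragment 1[5]=fragment 2[3] → A at fragment 1[6]=fragment 2[5] gives a common subsequence of length 4. Since dp[8][6] = 4, nothing longer is possible.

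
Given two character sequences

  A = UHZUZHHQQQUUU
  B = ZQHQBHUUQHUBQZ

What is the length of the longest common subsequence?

6

One common subsequence of length 6: Z at A[3]=B[1], then H at A[6]=B[3], then H at A[7]=B[6], then U at A[11]=B[7], then U at A[12]=B[8], then U at A[13]=B[11]. dp[13][14] = 6 confirms this is the maximum.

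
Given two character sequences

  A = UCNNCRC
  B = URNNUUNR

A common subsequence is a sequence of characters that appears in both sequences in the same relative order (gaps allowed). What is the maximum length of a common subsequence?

Let dp[i][j] be the LCS length of the first i characters of A and the first j characters of B. dp[i][j] = dp[i-1][j-1]+1 when the i-th and j-th characters match, else max(dp[i-1][j], dp[i][j-1]).
    ·  U  R  N  N  U  U  N  R
 ·  0  0  0  0  0  0  0  0  0
 U  0  1  1  1  1  1  1  1  1
 C  0  1  1  1  1  1  1  1  1
 N  0  1  1  2  2  2  2  2  2
 N  0  1  1  2  3  3  3  3  3
 C  0  1  1  2  3  3  3  3  3
 R  0  1  2  2  3  3  3  3  4
 C  0  1  2  2  3  3  3  3  4
dp[7][8] = 4. One LCS (by backtracking along matches): UNNR.

4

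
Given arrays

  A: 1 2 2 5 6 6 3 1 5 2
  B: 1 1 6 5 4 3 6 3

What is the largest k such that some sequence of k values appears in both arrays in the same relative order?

Match 1 at A[1]=B[2]; then 5 at A[4]=B[4]; then 6 at A[6]=B[7]; then 3 at A[7]=B[8] — 4 values in the same relative order in both. Since dp[10][8] = 4, nothing longer is possible.

4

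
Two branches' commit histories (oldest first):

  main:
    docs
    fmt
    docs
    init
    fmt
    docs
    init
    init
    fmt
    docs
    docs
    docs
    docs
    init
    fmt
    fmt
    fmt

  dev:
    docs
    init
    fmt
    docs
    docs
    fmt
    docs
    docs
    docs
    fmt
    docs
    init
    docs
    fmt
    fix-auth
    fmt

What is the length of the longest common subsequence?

Pick docs [1,1], then fmt [2,3], then docs [3,4], then docs [6,5], then fmt [9,6], then docs [10,7], then docs [11,8], then docs [12,9], then docs [13,11], then init [14,12], then fmt [15,14], then fmt [17,16]; all 12 commits appear in both, in order. Since dp[17][16] = 12, nothing longer is possible.

12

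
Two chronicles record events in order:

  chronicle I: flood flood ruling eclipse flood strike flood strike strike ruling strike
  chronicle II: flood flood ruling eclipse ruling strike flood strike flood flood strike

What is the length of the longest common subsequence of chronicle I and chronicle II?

8

Pick flood [1,1]; then flood [2,2]; then ruling [3,3]; then eclipse [4,4]; then flood [5,7]; then strike [6,8]; then flood [7,10]; then strike [11,11]; all 8 events appear in both, in order. Since dp[11][11] = 8, nothing longer is possible.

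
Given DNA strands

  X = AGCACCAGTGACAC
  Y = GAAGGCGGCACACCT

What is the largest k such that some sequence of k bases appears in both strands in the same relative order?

Taking A at X[1]=Y[3], G at X[2]=Y[5], C at X[6]=Y[6], G at X[8]=Y[7], G at X[10]=Y[8], A at X[11]=Y[10], C at X[12]=Y[11], A at X[13]=Y[12], C at X[14]=Y[14] gives a common subsequence of length 9, and the DP table's final entry dp[14][15] is also 9, so no common subsequence is longer.

9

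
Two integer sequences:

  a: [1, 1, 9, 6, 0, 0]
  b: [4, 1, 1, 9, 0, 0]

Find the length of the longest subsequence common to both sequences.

One common subsequence of length 5: 1 (a #1, b #2), 1 (a #2, b #3), 9 (a #3, b #4), 0 (a #5, b #5), 0 (a #6, b #6). dp[6][6] = 5 confirms this is the maximum.

5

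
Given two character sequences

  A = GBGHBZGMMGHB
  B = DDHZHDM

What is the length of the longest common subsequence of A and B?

3

One common subsequence of length 3: H at A[4]=B[3]; then Z at A[6]=B[4]; then M at A[9]=B[7]. Since dp[12][7] = 3, nothing longer is possible.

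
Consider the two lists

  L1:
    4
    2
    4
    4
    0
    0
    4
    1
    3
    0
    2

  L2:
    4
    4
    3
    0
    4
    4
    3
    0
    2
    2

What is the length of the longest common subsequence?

7

Match 4 at L1[1]=L2[1], 4 at L1[3]=L2[2], 4 at L1[4]=L2[5], 4 at L1[7]=L2[6], 3 at L1[9]=L2[7], 0 at L1[10]=L2[8], 2 at L1[11]=L2[10] — 7 values in the same relative order in both. The LCS DP gives dp[11][10] = 7, so this is optimal.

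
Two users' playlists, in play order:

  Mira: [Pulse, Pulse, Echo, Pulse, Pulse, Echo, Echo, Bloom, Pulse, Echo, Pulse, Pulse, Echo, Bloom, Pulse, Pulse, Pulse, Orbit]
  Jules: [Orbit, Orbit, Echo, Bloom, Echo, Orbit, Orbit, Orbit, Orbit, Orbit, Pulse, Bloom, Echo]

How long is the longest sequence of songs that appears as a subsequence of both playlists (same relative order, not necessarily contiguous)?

5

Match Echo (Mira #7, Jules #3), Bloom (Mira #8, Jules #4), Echo (Mira #10, Jules #5), Pulse (Mira #11, Jules #11), Echo (Mira #13, Jules #13) — 5 songs in the same relative order in both. The LCS DP gives dp[18][13] = 5, so this is optimal.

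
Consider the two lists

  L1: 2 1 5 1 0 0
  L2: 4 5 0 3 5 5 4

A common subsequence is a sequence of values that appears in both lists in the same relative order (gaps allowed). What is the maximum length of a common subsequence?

2

Let dp[i][j] be the LCS length of the first i values of L1 and the first j values of L2. dp[i][j] = dp[i-1][j-1]+1 when the i-th and j-th values match, else max(dp[i-1][j], dp[i][j-1]).
    ·  4  5  0  3  5  5  4
 ·  0  0  0  0  0  0  0  0
 2  0  0  0  0  0  0  0  0
 1  0  0  0  0  0  0  0  0
 5  0  0  1  1  1  1  1  1
 1  0  0  1  1  1  1  1  1
 0  0  0  1  2  2  2  2  2
 0  0  0  1  2  2  2  2  2
dp[6][7] = 2. One LCS (by backtracking along matches): 5, 0.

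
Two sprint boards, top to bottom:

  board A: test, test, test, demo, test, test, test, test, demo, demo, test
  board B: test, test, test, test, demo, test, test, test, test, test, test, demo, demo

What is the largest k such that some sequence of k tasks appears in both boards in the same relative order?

Match test at board A[1]=board B[2]; then test at board A[2]=board B[3]; then test at board A[3]=board B[4]; then demo at board A[4]=board B[5]; then test at board A[5]=board B[8]; then test at board A[6]=board B[9]; then test at board A[7]=board B[10]; then test at board A[8]=board B[11]; then demo at board A[9]=board B[12]; then demo at board A[10]=board B[13] — 10 tasks in the same relative order in both, and the DP table's final entry dp[11][13] is also 10, so no common subsequence is longer.

10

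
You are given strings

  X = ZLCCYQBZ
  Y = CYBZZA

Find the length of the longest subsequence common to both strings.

4

Match C (X #4, Y #1), Y (X #5, Y #2), B (X #7, Y #3), Z (X #8, Y #5) — 4 characters in the same relative order in both. dp[8][6] = 4 confirms this is the maximum.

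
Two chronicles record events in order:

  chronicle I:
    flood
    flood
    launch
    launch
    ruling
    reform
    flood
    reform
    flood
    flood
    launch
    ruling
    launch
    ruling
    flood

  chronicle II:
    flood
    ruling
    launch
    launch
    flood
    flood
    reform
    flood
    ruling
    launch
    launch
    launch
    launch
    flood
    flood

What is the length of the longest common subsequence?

9

Taking flood [1,1], launch [3,3], launch [4,4], flood [7,6], reform [8,7], flood [9,8], launch [11,12], launch [13,13], flood [15,15] gives a common subsequence of length 9, and the DP table's final entry dp[15][15] is also 9, so no common subsequence is longer.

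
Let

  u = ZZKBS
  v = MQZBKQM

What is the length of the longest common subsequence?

2

One common subsequence of length 2: Z at u[1]=v[3], K at u[3]=v[5]. The LCS DP gives dp[5][7] = 2, so this is optimal.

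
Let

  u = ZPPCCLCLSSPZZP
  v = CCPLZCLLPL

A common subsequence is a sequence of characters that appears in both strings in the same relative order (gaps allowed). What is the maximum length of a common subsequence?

6

Let dp[i][j] be the LCS length of the first i characters of u and the first j characters of v. dp[i][j] = dp[i-1][j-1]+1 when the i-th and j-th characters match, else max(dp[i-1][j], dp[i][j-1]).
    ·  C  C  P  L  Z  C  L  L  P  L
 ·  0  0  0  0  0  0  0  0  0  0  0
 Z  0  0  0  0  0  1  1  1  1  1  1
 P  0  0  0  1  1  1  1  1  1  2  2
 P  0  0  0  1  1  1  1  1  1  2  2
 C  0  1  1  1  1  1  2  2  2  2  2
 C  0  1  2  2  2  2  2  2  2  2  2
 L  0  1  2  2  3  3  3  3  3  3  3
 C  0  1  2  2  3  3  4  4  4  4  4
 L  0  1  2  2  3  3  4  5  5  5  5
 S  0  1  2  2  3  3  4  5  5  5  5
 S  0  1  2  2  3  3  4  5  5  5  5
 P  0  1  2  3  3  3  4  5  5  6  6
 Z  0  1  2  3  3  4  4  5  5  6  6
 Z  0  1  2  3  3  4  4  5  5  6  6
 P  0  1  2  3  3  4  4  5  5  6  6
dp[14][10] = 6. One LCS (by backtracking along matches): CCLCLP.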